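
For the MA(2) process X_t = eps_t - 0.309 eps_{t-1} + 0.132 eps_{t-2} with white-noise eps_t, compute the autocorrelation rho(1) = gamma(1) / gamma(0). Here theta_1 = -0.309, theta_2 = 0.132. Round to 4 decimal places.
\rho(1) = -0.3143

For an MA(q) process with theta_0 = 1, the autocovariance is
  gamma(k) = sigma^2 * sum_{i=0..q-k} theta_i * theta_{i+k},
and rho(k) = gamma(k) / gamma(0). Sigma^2 cancels.
  numerator   = (1)*(-0.309) + (-0.309)*(0.132) = -0.349788.
  denominator = (1)^2 + (-0.309)^2 + (0.132)^2 = 1.112905.
  rho(1) = -0.349788 / 1.112905 = -0.3143.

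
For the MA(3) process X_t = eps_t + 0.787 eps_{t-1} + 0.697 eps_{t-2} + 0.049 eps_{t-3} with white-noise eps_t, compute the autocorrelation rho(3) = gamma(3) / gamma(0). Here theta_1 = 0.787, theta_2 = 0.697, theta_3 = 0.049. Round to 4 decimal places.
\rho(3) = 0.0232

For an MA(q) process with theta_0 = 1, the autocovariance is
  gamma(k) = sigma^2 * sum_{i=0..q-k} theta_i * theta_{i+k},
and rho(k) = gamma(k) / gamma(0). Sigma^2 cancels.
  numerator   = (1)*(0.049) = 0.049.
  denominator = (1)^2 + (0.787)^2 + (0.697)^2 + (0.049)^2 = 2.107579.
  rho(3) = 0.049 / 2.107579 = 0.0232.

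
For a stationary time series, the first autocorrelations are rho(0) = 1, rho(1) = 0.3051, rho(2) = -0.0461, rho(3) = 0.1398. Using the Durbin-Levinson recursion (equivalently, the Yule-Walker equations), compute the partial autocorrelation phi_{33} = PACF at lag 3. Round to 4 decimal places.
\phi_{33} = 0.2291

The PACF at lag k is phi_{kk}, the last component of the solution
to the Yule-Walker system G_k phi = r_k where
  (G_k)_{ij} = rho(|i - j|), (r_k)_i = rho(i), i,j = 1..k.
Equivalently, Durbin-Levinson gives phi_{kk} iteratively:
  phi_{11} = rho(1)
  phi_{kk} = [rho(k) - sum_{j=1..k-1} phi_{k-1,j} rho(k-j)]
            / [1 - sum_{j=1..k-1} phi_{k-1,j} rho(j)],
  phi_{k,j} = phi_{k-1,j} - phi_{kk} phi_{k-1,k-j},  j = 1..k-1.
Step k = 1:
  phi_11 = rho(1) = 0.3051.
Step k = 2:
  phi_22 = [rho(2) - phi_11 rho(1)] / [1 - phi_11 rho(1)] = [-0.0461 - (0.3051)(0.3051)] / [1 - (0.3051)(0.3051)]
         = -0.13918601 / 0.90691399 = -0.153472.
  Update: phi_21 = phi_11 - phi_22 phi_11 = 0.3051 - (-0.153472)(0.3051) = 0.351924.
Step k = 3:
  phi_33 = [rho(3) - phi_21 rho(2) - phi_22 rho(1)] / [1 - phi_21 rho(1) - phi_22 rho(2)]
    numerator   = 0.1398 - (0.351924)(-0.0461) - (-0.153472)(0.3051) = 0.20284806
    denominator = 1 - (0.351924)(0.3051) - (-0.153472)(-0.0461) = 0.88555282
  phi_33 = 0.20284806 / 0.88555282 = 0.2291.
Therefore phi_{33} = 0.2291.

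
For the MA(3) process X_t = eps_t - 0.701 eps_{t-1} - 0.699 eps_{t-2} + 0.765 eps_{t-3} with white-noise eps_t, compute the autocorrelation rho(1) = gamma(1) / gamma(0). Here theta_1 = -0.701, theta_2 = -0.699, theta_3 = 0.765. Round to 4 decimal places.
\rho(1) = -0.2907

For an MA(q) process with theta_0 = 1, the autocovariance is
  gamma(k) = sigma^2 * sum_{i=0..q-k} theta_i * theta_{i+k},
and rho(k) = gamma(k) / gamma(0). Sigma^2 cancels.
  numerator   = (1)*(-0.701) + (-0.701)*(-0.699) + (-0.699)*(0.765) = -0.745736.
  denominator = (1)^2 + (-0.701)^2 + (-0.699)^2 + (0.765)^2 = 2.565227.
  rho(1) = -0.745736 / 2.565227 = -0.2907.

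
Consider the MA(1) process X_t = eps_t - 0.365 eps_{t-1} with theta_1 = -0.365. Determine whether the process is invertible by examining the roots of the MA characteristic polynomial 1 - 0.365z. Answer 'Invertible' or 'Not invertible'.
\text{Invertible}

The MA(q) characteristic polynomial is P(z) = 1 - 0.365z.
Invertibility requires all roots to lie outside the unit circle, i.e. |z| > 1 for every root.
This is linear in z: 1 + (-0.365) z = 0  =>  z = -1/(-0.365) = 2.739726,  |z| = 2.739726.
Moduli of all roots: 2.7397.
All moduli strictly greater than 1? Yes.
Verdict: Invertible.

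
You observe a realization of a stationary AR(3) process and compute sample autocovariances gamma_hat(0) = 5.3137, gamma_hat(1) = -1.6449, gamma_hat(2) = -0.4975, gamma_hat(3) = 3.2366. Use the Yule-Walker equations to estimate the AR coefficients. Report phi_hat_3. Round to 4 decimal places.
\hat\phi_{3} = 0.5890

The Yule-Walker equations for an AR(p) process read, in matrix form,
  Gamma_p phi = r_p,   with   (Gamma_p)_{ij} = gamma(|i - j|),
                       (r_p)_i = gamma(i),   i,j = 1..p.
Substitute the sample gammas (Toeplitz matrix and right-hand side of size 3):
  Gamma_p = [[5.3137, -1.6449, -0.4975], [-1.6449, 5.3137, -1.6449], [-0.4975, -1.6449, 5.3137]]
  r_p     = [-1.6449, -0.4975, 3.2366]
Written out (R1..R3):
  (R1) 5.3137 phi_1 - 1.6449 phi_2 - 0.4975 phi_3 = -1.6449
  (R2) -1.6449 phi_1 + 5.3137 phi_2 - 1.6449 phi_3 = -0.4975
  (R3) -0.4975 phi_1 - 1.6449 phi_2 + 5.3137 phi_3 = 3.2366
Gaussian elimination:
  R2 <- R2 - (-1.6449/5.3137) R1 = R2 - (-0.309558) R1:  4.804508 phi_2 - 1.798905 phi_3 = -1.006692
  R3 <- R3 - (-0.4975/5.3137) R1 = R3 - (-0.093626) R1:  -1.798905 phi_2 + 5.267121 phi_3 = 3.082595
  R3 <- R3 - (-1.798905/4.804508) R2 = R3 - (-0.37442) R2:  4.593574 phi_3 = 2.705669
Back-substitution:
  phi_hat_3 = 2.705669 / 4.593574 = 0.589012
  phi_hat_2 = (-1.006692 - (-1.798905)(0.589012)) / 4.804508 = 0.011007
  phi_hat_1 = (-1.6449 - (-1.6449)(0.011007) - (-0.4975)(0.589012)) / 5.3137 = -0.251004
So phi_hat = [-0.2510, 0.0110, 0.5890].
Therefore phi_hat_3 = 0.5890.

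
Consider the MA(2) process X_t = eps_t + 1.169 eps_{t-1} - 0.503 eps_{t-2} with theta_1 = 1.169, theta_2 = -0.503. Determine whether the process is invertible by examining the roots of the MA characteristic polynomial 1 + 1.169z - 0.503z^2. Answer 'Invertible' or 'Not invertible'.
\text{Not invertible}

The MA(q) characteristic polynomial is P(z) = 1 + 1.169z - 0.503z^2.
Invertibility requires all roots to lie outside the unit circle, i.e. |z| > 1 for every root.
Set 1 + (1.169) z + (-0.503) z^2 = 0, i.e. a z^2 + b z + c = 0 with a = -0.503, b = 1.169, c = 1.
Discriminant D = b^2 - 4ac = (1.169)^2 - 4*(-0.503)*1 = 1.366561 - (-2.012) = 3.378561.
D >= 0, so the roots are real: z = (-b +/- sqrt(D)) / (2a) = (-1.169 +/- 1.838086) / (-1.006).
  z_1 = (-1.169 + 1.838086) / (-1.006) = -0.6651,   |z_1| = 0.6651.
  z_2 = (-1.169 - 1.838086) / (-1.006) = 2.9892,   |z_2| = 2.9892.
Moduli of all roots: 0.6651, 2.9892.
All moduli strictly greater than 1? No.
Verdict: Not invertible.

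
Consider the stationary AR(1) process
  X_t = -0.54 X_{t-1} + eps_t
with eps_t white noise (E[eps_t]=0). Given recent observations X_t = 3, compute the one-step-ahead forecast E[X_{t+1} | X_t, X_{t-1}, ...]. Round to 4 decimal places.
E[X_{t+1} \mid \mathcal F_t] = -1.6200

For an AR(p) model X_t = c + sum_i phi_i X_{t-i} + eps_t, the
one-step-ahead conditional mean is
  E[X_{t+1} | X_t, ...] = c + sum_i phi_i X_{t+1-i}.
Substitute known values:
  E[X_{t+1} | ...] = (-0.54) * (3)
                   = -1.6200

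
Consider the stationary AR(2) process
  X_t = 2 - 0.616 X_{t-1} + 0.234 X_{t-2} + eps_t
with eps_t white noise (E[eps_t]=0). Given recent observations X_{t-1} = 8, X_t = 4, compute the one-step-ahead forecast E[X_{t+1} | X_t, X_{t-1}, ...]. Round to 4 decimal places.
E[X_{t+1} \mid \mathcal F_t] = 1.4080

For an AR(p) model X_t = c + sum_i phi_i X_{t-i} + eps_t, the
one-step-ahead conditional mean is
  E[X_{t+1} | X_t, ...] = c + sum_i phi_i X_{t+1-i}.
Substitute known values:
  E[X_{t+1} | ...] = 2 + (-0.616) * (4) + (0.234) * (8)
                   = 1.4080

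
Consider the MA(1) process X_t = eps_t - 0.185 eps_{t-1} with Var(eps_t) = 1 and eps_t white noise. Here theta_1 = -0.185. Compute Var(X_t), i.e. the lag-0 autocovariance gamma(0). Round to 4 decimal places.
\gamma(0) = 1.0342

For an MA(q) process X_t = eps_t + sum_i theta_i eps_{t-i} with
Var(eps_t) = sigma^2, the variance is
  gamma(0) = sigma^2 * (1 + sum_i theta_i^2).
  sum_i theta_i^2 = (-0.185)^2 = 0.034225.
  gamma(0) = 1 * (1 + 0.034225) = 1 * 1.034225 = 1.034225, which rounds to 1.0342.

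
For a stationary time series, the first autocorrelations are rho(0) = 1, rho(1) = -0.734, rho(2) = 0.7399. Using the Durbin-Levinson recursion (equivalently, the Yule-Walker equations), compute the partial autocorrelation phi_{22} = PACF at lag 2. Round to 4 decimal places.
\phi_{22} = 0.4361

The PACF at lag k is phi_{kk}, the last component of the solution
to the Yule-Walker system G_k phi = r_k where
  (G_k)_{ij} = rho(|i - j|), (r_k)_i = rho(i), i,j = 1..k.
Equivalently, Durbin-Levinson gives phi_{kk} iteratively:
  phi_{11} = rho(1)
  phi_{kk} = [rho(k) - sum_{j=1..k-1} phi_{k-1,j} rho(k-j)]
            / [1 - sum_{j=1..k-1} phi_{k-1,j} rho(j)],
  phi_{k,j} = phi_{k-1,j} - phi_{kk} phi_{k-1,k-j},  j = 1..k-1.
Step k = 1:
  phi_11 = rho(1) = -0.734.
Step k = 2:
  phi_22 = [rho(2) - phi_11 rho(1)] / [1 - phi_11 rho(1)] = [0.7399 - (-0.734)(-0.734)] / [1 - (-0.734)(-0.734)]
         = 0.201144 / 0.461244 = 0.4361.
Therefore phi_{22} = 0.4361.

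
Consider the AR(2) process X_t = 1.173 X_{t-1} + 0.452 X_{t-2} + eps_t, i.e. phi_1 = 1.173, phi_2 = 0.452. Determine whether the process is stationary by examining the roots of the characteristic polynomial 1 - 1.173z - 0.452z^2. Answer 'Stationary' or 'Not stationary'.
\text{Not stationary}

The AR(p) characteristic polynomial is P(z) = 1 - 1.173z - 0.452z^2.
Stationarity requires all roots to lie outside the unit circle, i.e. |z| > 1 for every root.
Set 1 + (-1.173) z + (-0.452) z^2 = 0, i.e. a z^2 + b z + c = 0 with a = -0.452, b = -1.173, c = 1.
Discriminant D = b^2 - 4ac = (-1.173)^2 - 4*(-0.452)*1 = 1.375929 - (-1.808) = 3.183929.
D >= 0, so the roots are real: z = (-b +/- sqrt(D)) / (2a) = (1.173 +/- 1.784357) / (-0.904).
  z_1 = (1.173 + 1.784357) / (-0.904) = -3.2714,   |z_1| = 3.2714.
  z_2 = (1.173 - 1.784357) / (-0.904) = 0.6763,   |z_2| = 0.6763.
Moduli of all roots: 3.2714, 0.6763.
All moduli strictly greater than 1? No.
Verdict: Not stationary.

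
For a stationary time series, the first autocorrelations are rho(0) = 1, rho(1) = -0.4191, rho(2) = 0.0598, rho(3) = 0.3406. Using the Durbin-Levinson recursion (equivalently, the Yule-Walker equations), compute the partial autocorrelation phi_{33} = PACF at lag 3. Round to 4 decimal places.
\phi_{33} = 0.3840

The PACF at lag k is phi_{kk}, the last component of the solution
to the Yule-Walker system G_k phi = r_k where
  (G_k)_{ij} = rho(|i - j|), (r_k)_i = rho(i), i,j = 1..k.
Equivalently, Durbin-Levinson gives phi_{kk} iteratively:
  phi_{11} = rho(1)
  phi_{kk} = [rho(k) - sum_{j=1..k-1} phi_{k-1,j} rho(k-j)]
            / [1 - sum_{j=1..k-1} phi_{k-1,j} rho(j)],
  phi_{k,j} = phi_{k-1,j} - phi_{kk} phi_{k-1,k-j},  j = 1..k-1.
Step k = 1:
  phi_11 = rho(1) = -0.4191.
Step k = 2:
  phi_22 = [rho(2) - phi_11 rho(1)] / [1 - phi_11 rho(1)] = [0.0598 - (-0.4191)(-0.4191)] / [1 - (-0.4191)(-0.4191)]
         = -0.11584481 / 0.82435519 = -0.140528.
  Update: phi_21 = phi_11 - phi_22 phi_11 = -0.4191 - (-0.140528)(-0.4191) = -0.477995.
Step k = 3:
  phi_33 = [rho(3) - phi_21 rho(2) - phi_22 rho(1)] / [1 - phi_21 rho(1) - phi_22 rho(2)]
    numerator   = 0.3406 - (-0.477995)(0.0598) - (-0.140528)(-0.4191) = 0.31028892
    denominator = 1 - (-0.477995)(-0.4191) - (-0.140528)(0.0598) = 0.80807578
  phi_33 = 0.31028892 / 0.80807578 = 0.384.
Therefore phi_{33} = 0.3840.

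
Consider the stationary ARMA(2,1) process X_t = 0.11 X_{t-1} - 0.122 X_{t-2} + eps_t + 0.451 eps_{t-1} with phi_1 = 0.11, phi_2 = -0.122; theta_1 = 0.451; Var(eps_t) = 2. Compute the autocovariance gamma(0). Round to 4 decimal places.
\gamma(0) = 2.6482

Multiply the model equation by X_{t-k} and take expectations. With theta_0 = psi_0 = 1 and psi_j the MA(infinity) weights, this gives
  gamma(k) - sum_i phi_i gamma(k-i) = c_k,
  c_k = sigma^2 * sum_{j=k..q} theta_j psi_{j-k}   (c_k = 0 for k > q),
using gamma(-m) = gamma(m).
psi-weights needed (psi_j = theta_j + sum_i phi_i psi_{j-i}):
  psi_1 = theta_1 + phi_1 = 0.451 + (0.11) = 0.561
Right-hand sides:
  c_0 = sigma^2 (1 + theta_1 psi_1) = 2 * (1 + (0.451)(0.561)) = 2 * 1.253011 = 2.506022
  c_1 = sigma^2 theta_1 = 2 * (0.451) = 0.902
  c_2 = 0
Equations for k = 0, 1, 2 (AR order 2, c_2 = 0):
  (E0) gamma(0) = phi_1 gamma(1) + phi_2 gamma(2) + c_0
  (E1) gamma(1) = phi_1 gamma(0) + phi_2 gamma(1) + c_1
  (E2) gamma(2) = phi_1 gamma(1) + phi_2 gamma(0)
From (E1): gamma(1) = A gamma(0) + B with
  A = phi_1 / (1 - phi_2) = 0.11 / 1.122 = 0.098039,   B = c_1 / (1 - phi_2) = 0.902 / 1.122 = 0.803922.
Insert (E2) into (E0): gamma(0) (1 - phi_2^2) = phi_1 (1 + phi_2) gamma(1) + c_0.
  phi_1 (1 + phi_2) = (0.11)(0.878) = 0.09658,   1 - phi_2^2 = 0.985116.
Replace gamma(1) by A gamma(0) + B and collect gamma(0):
  gamma(0) [0.985116 - (0.09658)(0.098039)] = (0.09658)(0.803922) + 2.506022
  gamma(0) * 0.975647 = 2.583665
  gamma(0) = 2.583665 / 0.975647 = 2.648154.
Therefore gamma(0) = 2.6482 (to 4 decimal places).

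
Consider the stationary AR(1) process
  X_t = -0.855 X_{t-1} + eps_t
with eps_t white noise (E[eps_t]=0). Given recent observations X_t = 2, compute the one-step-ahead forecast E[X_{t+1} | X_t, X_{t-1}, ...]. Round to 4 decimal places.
E[X_{t+1} \mid \mathcal F_t] = -1.7100

For an AR(p) model X_t = c + sum_i phi_i X_{t-i} + eps_t, the
one-step-ahead conditional mean is
  E[X_{t+1} | X_t, ...] = c + sum_i phi_i X_{t+1-i}.
Substitute known values:
  E[X_{t+1} | ...] = (-0.855) * (2)
                   = -1.7100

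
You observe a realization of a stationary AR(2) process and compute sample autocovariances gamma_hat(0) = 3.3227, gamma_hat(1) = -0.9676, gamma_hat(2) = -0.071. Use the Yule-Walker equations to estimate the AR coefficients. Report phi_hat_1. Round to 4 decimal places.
\hat\phi_{1} = -0.3250

The Yule-Walker equations for an AR(p) process read, in matrix form,
  Gamma_p phi = r_p,   with   (Gamma_p)_{ij} = gamma(|i - j|),
                       (r_p)_i = gamma(i),   i,j = 1..p.
Substitute the sample gammas (Toeplitz matrix and right-hand side of size 2):
  Gamma_p = [[3.3227, -0.9676], [-0.9676, 3.3227]]
  r_p     = [-0.9676, -0.071]
Written out:
  3.3227 phi_1 - 0.9676 phi_2 = -0.9676
  -0.9676 phi_1 + 3.3227 phi_2 = -0.071
Solve by Cramer's rule:
  det = gamma(0)^2 - gamma(1)^2 = (3.3227)^2 - (-0.9676)^2 = 11.04033529 - 0.93624976 = 10.10408553
  phi_hat_1 = [gamma(1) gamma(0) - gamma(1) gamma(2)] / det = [(-0.9676)(3.3227) - (-0.9676)(-0.071)] / 10.10408553 = -3.28374412 / 10.10408553 = -0.325
  phi_hat_2 = [gamma(0) gamma(2) - gamma(1)^2] / det = [(3.3227)(-0.071) - (-0.9676)^2] / 10.10408553 = -1.17216146 / 10.10408553 = -0.116
So phi_hat = [-0.3250, -0.1160].
Therefore phi_hat_1 = -0.3250.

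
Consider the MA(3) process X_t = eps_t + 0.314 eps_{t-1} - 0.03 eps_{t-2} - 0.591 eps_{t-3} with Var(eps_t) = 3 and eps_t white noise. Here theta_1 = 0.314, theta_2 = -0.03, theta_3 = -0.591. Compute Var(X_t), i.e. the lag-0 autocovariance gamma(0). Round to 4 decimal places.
\gamma(0) = 4.3463

For an MA(q) process X_t = eps_t + sum_i theta_i eps_{t-i} with
Var(eps_t) = sigma^2, the variance is
  gamma(0) = sigma^2 * (1 + sum_i theta_i^2).
  sum_i theta_i^2 = (0.314)^2 + (-0.03)^2 + (-0.591)^2 = 0.098596 + 0.0009 + 0.349281 = 0.448777.
  gamma(0) = 3 * (1 + 0.448777) = 3 * 1.448777 = 4.346331, which rounds to 4.3463.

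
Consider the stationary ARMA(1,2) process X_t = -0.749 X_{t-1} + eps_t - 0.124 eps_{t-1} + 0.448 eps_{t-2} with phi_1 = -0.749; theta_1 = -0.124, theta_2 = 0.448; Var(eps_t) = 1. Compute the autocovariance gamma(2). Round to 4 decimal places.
\gamma(2) = 3.3739

Multiply the model equation by X_{t-k} and take expectations. With theta_0 = psi_0 = 1 and psi_j the MA(infinity) weights, this gives
  gamma(k) - sum_i phi_i gamma(k-i) = c_k,
  c_k = sigma^2 * sum_{j=k..q} theta_j psi_{j-k}   (c_k = 0 for k > q),
using gamma(-m) = gamma(m).
psi-weights needed (psi_j = theta_j + sum_i phi_i psi_{j-i}):
  psi_1 = theta_1 + phi_1 = -0.124 + (-0.749) = -0.873
  psi_2 = theta_2 + phi_1 psi_1 = 0.448 + (-0.749)(-0.873) = 1.101877
Right-hand sides:
  c_0 = sigma^2 (1 + theta_1 psi_1 + theta_2 psi_2) = 1 * (1 + (-0.124)(-0.873) + (0.448)(1.101877)) = 1 * 1.601893 = 1.601893
  c_1 = sigma^2 (theta_1 + theta_2 psi_1) = 1 * (-0.124 + (0.448)(-0.873)) = -0.515104
  c_2 = sigma^2 theta_2 = 1 * (0.448) = 0.448
Equations for k = 0 and k = 1 (AR order 1):
  gamma(0) = phi_1 gamma(1) + c_0
  gamma(1) = phi_1 gamma(0) + c_1
Substituting the second into the first: gamma(0) (1 - phi_1^2) = c_0 + phi_1 c_1, so
  gamma(0) = (c_0 + phi_1 c_1) / (1 - phi_1^2) = (1.601893 + (-0.749)(-0.515104)) / (1 - (-0.749)^2) = 1.987706 / 0.438999 = 4.527814.
  gamma(1) = phi_1 gamma(0) + c_1 = (-0.749)(4.527814) + (-0.515104) = -3.906437.
For k = 2: gamma(2) = phi_1 gamma(1) + c_2
  = (-0.749)(-3.906437) + (0.448) = 3.373921.
Therefore gamma(2) = 3.3739 (to 4 decimal places).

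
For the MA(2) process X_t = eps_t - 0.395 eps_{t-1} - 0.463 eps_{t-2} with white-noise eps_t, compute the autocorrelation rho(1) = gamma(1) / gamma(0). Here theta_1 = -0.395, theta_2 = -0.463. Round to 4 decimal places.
\rho(1) = -0.1548

For an MA(q) process with theta_0 = 1, the autocovariance is
  gamma(k) = sigma^2 * sum_{i=0..q-k} theta_i * theta_{i+k},
and rho(k) = gamma(k) / gamma(0). Sigma^2 cancels.
  numerator   = (1)*(-0.395) + (-0.395)*(-0.463) = -0.212115.
  denominator = (1)^2 + (-0.395)^2 + (-0.463)^2 = 1.370394.
  rho(1) = -0.212115 / 1.370394 = -0.1548.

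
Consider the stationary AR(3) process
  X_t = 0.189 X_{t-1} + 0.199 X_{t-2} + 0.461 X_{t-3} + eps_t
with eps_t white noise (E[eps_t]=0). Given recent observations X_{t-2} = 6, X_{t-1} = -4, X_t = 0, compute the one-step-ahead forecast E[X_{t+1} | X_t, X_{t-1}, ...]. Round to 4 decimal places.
E[X_{t+1} \mid \mathcal F_t] = 1.9700

For an AR(p) model X_t = c + sum_i phi_i X_{t-i} + eps_t, the
one-step-ahead conditional mean is
  E[X_{t+1} | X_t, ...] = c + sum_i phi_i X_{t+1-i}.
Substitute known values:
  E[X_{t+1} | ...] = (0.189) * (0) + (0.199) * (-4) + (0.461) * (6)
                   = 1.9700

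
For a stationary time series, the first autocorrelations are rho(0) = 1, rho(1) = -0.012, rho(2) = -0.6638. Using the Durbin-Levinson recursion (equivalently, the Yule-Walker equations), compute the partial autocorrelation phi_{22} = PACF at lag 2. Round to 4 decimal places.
\phi_{22} = -0.6640

The PACF at lag k is phi_{kk}, the last component of the solution
to the Yule-Walker system G_k phi = r_k where
  (G_k)_{ij} = rho(|i - j|), (r_k)_i = rho(i), i,j = 1..k.
Equivalently, Durbin-Levinson gives phi_{kk} iteratively:
  phi_{11} = rho(1)
  phi_{kk} = [rho(k) - sum_{j=1..k-1} phi_{k-1,j} rho(k-j)]
            / [1 - sum_{j=1..k-1} phi_{k-1,j} rho(j)],
  phi_{k,j} = phi_{k-1,j} - phi_{kk} phi_{k-1,k-j},  j = 1..k-1.
Step k = 1:
  phi_11 = rho(1) = -0.012.
Step k = 2:
  phi_22 = [rho(2) - phi_11 rho(1)] / [1 - phi_11 rho(1)] = [-0.6638 - (-0.012)(-0.012)] / [1 - (-0.012)(-0.012)]
         = -0.663944 / 0.999856 = -0.664.
Therefore phi_{22} = -0.6640.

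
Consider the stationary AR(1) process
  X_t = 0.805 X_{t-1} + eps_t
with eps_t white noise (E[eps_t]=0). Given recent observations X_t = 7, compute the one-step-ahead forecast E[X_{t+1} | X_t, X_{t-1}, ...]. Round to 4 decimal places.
E[X_{t+1} \mid \mathcal F_t] = 5.6350

For an AR(p) model X_t = c + sum_i phi_i X_{t-i} + eps_t, the
one-step-ahead conditional mean is
  E[X_{t+1} | X_t, ...] = c + sum_i phi_i X_{t+1-i}.
Substitute known values:
  E[X_{t+1} | ...] = (0.805) * (7)
                   = 5.6350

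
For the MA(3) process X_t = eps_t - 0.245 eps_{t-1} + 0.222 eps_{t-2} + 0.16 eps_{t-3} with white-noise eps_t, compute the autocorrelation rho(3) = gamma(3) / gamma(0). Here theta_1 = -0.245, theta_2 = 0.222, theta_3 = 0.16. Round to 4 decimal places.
\rho(3) = 0.1410

For an MA(q) process with theta_0 = 1, the autocovariance is
  gamma(k) = sigma^2 * sum_{i=0..q-k} theta_i * theta_{i+k},
and rho(k) = gamma(k) / gamma(0). Sigma^2 cancels.
  numerator   = (1)*(0.16) = 0.16.
  denominator = (1)^2 + (-0.245)^2 + (0.222)^2 + (0.16)^2 = 1.134909.
  rho(3) = 0.16 / 1.134909 = 0.1410.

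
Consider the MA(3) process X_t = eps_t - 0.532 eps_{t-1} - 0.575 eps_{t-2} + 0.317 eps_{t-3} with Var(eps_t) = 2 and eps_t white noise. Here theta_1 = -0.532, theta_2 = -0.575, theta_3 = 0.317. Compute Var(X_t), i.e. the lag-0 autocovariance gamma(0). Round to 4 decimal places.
\gamma(0) = 3.4283

For an MA(q) process X_t = eps_t + sum_i theta_i eps_{t-i} with
Var(eps_t) = sigma^2, the variance is
  gamma(0) = sigma^2 * (1 + sum_i theta_i^2).
  sum_i theta_i^2 = (-0.532)^2 + (-0.575)^2 + (0.317)^2 = 0.283024 + 0.330625 + 0.100489 = 0.714138.
  gamma(0) = 2 * (1 + 0.714138) = 2 * 1.714138 = 3.428276, which rounds to 3.4283.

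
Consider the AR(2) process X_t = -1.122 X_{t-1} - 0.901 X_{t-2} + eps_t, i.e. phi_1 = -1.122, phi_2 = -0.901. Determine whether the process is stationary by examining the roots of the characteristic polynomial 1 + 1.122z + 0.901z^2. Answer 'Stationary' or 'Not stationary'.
\text{Stationary}

The AR(p) characteristic polynomial is P(z) = 1 + 1.122z + 0.901z^2.
Stationarity requires all roots to lie outside the unit circle, i.e. |z| > 1 for every root.
Set 1 + (1.122) z + (0.901) z^2 = 0, i.e. a z^2 + b z + c = 0 with a = 0.901, b = 1.122, c = 1.
Discriminant D = b^2 - 4ac = (1.122)^2 - 4*(0.901)*1 = 1.258884 - (3.604) = -2.345116.
D < 0, so the roots are the complex-conjugate pair z = (-b +/- i sqrt(-D)) / (2a) = -0.6226 +/- 0.8498i.
For a conjugate pair |z|^2 = z * conj(z) = (product of roots) = c/a = 1/(0.901) = 1.109878, so |z| = sqrt(1.109878) = 1.0535 for both roots.
Moduli of all roots: 1.0535, 1.0535.
All moduli strictly greater than 1? Yes.
Verdict: Stationary.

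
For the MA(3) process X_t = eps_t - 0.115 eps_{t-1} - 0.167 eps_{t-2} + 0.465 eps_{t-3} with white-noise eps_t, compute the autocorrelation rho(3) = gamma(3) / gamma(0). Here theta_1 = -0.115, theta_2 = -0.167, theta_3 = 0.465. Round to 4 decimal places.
\rho(3) = 0.3698

For an MA(q) process with theta_0 = 1, the autocovariance is
  gamma(k) = sigma^2 * sum_{i=0..q-k} theta_i * theta_{i+k},
and rho(k) = gamma(k) / gamma(0). Sigma^2 cancels.
  numerator   = (1)*(0.465) = 0.465.
  denominator = (1)^2 + (-0.115)^2 + (-0.167)^2 + (0.465)^2 = 1.257339.
  rho(3) = 0.465 / 1.257339 = 0.3698.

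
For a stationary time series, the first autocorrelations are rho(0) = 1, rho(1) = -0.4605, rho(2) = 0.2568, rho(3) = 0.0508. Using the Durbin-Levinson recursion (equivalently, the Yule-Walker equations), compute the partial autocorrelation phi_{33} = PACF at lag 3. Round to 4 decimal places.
\phi_{33} = 0.2400

The PACF at lag k is phi_{kk}, the last component of the solution
to the Yule-Walker system G_k phi = r_k where
  (G_k)_{ij} = rho(|i - j|), (r_k)_i = rho(i), i,j = 1..k.
Equivalently, Durbin-Levinson gives phi_{kk} iteratively:
  phi_{11} = rho(1)
  phi_{kk} = [rho(k) - sum_{j=1..k-1} phi_{k-1,j} rho(k-j)]
            / [1 - sum_{j=1..k-1} phi_{k-1,j} rho(j)],
  phi_{k,j} = phi_{k-1,j} - phi_{kk} phi_{k-1,k-j},  j = 1..k-1.
Step k = 1:
  phi_11 = rho(1) = -0.4605.
Step k = 2:
  phi_22 = [rho(2) - phi_11 rho(1)] / [1 - phi_11 rho(1)] = [0.2568 - (-0.4605)(-0.4605)] / [1 - (-0.4605)(-0.4605)]
         = 0.04473975 / 0.78793975 = 0.056781.
  Update: phi_21 = phi_11 - phi_22 phi_11 = -0.4605 - (0.056781)(-0.4605) = -0.434352.
Step k = 3:
  phi_33 = [rho(3) - phi_21 rho(2) - phi_22 rho(1)] / [1 - phi_21 rho(1) - phi_22 rho(2)]
    numerator   = 0.0508 - (-0.434352)(0.2568) - (0.056781)(-0.4605) = 0.18848922
    denominator = 1 - (-0.434352)(-0.4605) - (0.056781)(0.2568) = 0.7853994
  phi_33 = 0.18848922 / 0.7853994 = 0.24.
Therefore phi_{33} = 0.2400.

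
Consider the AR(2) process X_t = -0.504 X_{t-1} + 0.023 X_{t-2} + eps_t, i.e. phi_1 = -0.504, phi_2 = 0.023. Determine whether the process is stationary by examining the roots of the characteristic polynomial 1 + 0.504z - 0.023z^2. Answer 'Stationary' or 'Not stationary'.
\text{Stationary}

The AR(p) characteristic polynomial is P(z) = 1 + 0.504z - 0.023z^2.
Stationarity requires all roots to lie outside the unit circle, i.e. |z| > 1 for every root.
Set 1 + (0.504) z + (-0.023) z^2 = 0, i.e. a z^2 + b z + c = 0 with a = -0.023, b = 0.504, c = 1.
Discriminant D = b^2 - 4ac = (0.504)^2 - 4*(-0.023)*1 = 0.254016 - (-0.092) = 0.346016.
D >= 0, so the roots are real: z = (-b +/- sqrt(D)) / (2a) = (-0.504 +/- 0.588231) / (-0.046).
  z_1 = (-0.504 + 0.588231) / (-0.046) = -1.8311,   |z_1| = 1.8311.
  z_2 = (-0.504 - 0.588231) / (-0.046) = 23.7442,   |z_2| = 23.7442.
Moduli of all roots: 1.8311, 23.7442.
All moduli strictly greater than 1? Yes.
Verdict: Stationary.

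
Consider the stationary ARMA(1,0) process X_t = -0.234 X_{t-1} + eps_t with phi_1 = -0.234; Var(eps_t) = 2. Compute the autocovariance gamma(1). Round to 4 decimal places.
\gamma(1) = -0.4951

Multiply the model equation by X_{t-k} and take expectations. With theta_0 = psi_0 = 1 and psi_j the MA(infinity) weights, this gives
  gamma(k) - sum_i phi_i gamma(k-i) = c_k,
  c_k = sigma^2 * sum_{j=k..q} theta_j psi_{j-k}   (c_k = 0 for k > q),
using gamma(-m) = gamma(m).
Pure AR (q = 0): c_0 = sigma^2 = 2, c_k = 0 for k >= 1.
Equations for k = 0 and k = 1 (AR order 1):
  gamma(0) = phi_1 gamma(1) + c_0
  gamma(1) = phi_1 gamma(0) + c_1
Substituting the second into the first: gamma(0) (1 - phi_1^2) = c_0 + phi_1 c_1, so
  gamma(0) = c_0 / (1 - phi_1^2) = 2 / (1 - (-0.234)^2) = 2 / 0.945244 = 2.115856.
  gamma(1) = phi_1 gamma(0) = (-0.234)(2.115856) = -0.49511.
Therefore gamma(1) = -0.4951 (to 4 decimal places).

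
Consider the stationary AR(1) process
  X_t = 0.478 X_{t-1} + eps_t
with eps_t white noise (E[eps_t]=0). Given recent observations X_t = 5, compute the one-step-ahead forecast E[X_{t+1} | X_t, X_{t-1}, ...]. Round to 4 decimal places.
E[X_{t+1} \mid \mathcal F_t] = 2.3900

For an AR(p) model X_t = c + sum_i phi_i X_{t-i} + eps_t, the
one-step-ahead conditional mean is
  E[X_{t+1} | X_t, ...] = c + sum_i phi_i X_{t+1-i}.
Substitute known values:
  E[X_{t+1} | ...] = (0.478) * (5)
                   = 2.3900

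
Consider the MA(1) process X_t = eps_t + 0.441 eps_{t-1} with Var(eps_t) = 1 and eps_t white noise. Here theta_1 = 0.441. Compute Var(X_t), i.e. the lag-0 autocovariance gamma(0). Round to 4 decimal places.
\gamma(0) = 1.1945

For an MA(q) process X_t = eps_t + sum_i theta_i eps_{t-i} with
Var(eps_t) = sigma^2, the variance is
  gamma(0) = sigma^2 * (1 + sum_i theta_i^2).
  sum_i theta_i^2 = (0.441)^2 = 0.194481.
  gamma(0) = 1 * (1 + 0.194481) = 1 * 1.194481 = 1.194481, which rounds to 1.1945.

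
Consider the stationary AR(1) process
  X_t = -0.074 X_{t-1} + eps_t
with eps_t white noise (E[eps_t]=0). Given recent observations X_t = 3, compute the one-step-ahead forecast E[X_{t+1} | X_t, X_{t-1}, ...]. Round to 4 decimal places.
E[X_{t+1} \mid \mathcal F_t] = -0.2220

For an AR(p) model X_t = c + sum_i phi_i X_{t-i} + eps_t, the
one-step-ahead conditional mean is
  E[X_{t+1} | X_t, ...] = c + sum_i phi_i X_{t+1-i}.
Substitute known values:
  E[X_{t+1} | ...] = (-0.074) * (3)
                   = -0.2220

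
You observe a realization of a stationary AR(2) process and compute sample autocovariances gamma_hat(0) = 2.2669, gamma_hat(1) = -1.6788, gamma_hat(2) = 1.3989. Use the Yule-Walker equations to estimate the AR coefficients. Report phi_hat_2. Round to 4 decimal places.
\hat\phi_{2} = 0.1520

The Yule-Walker equations for an AR(p) process read, in matrix form,
  Gamma_p phi = r_p,   with   (Gamma_p)_{ij} = gamma(|i - j|),
                       (r_p)_i = gamma(i),   i,j = 1..p.
Substitute the sample gammas (Toeplitz matrix and right-hand side of size 2):
  Gamma_p = [[2.2669, -1.6788], [-1.6788, 2.2669]]
  r_p     = [-1.6788, 1.3989]
Written out:
  2.2669 phi_1 - 1.6788 phi_2 = -1.6788
  -1.6788 phi_1 + 2.2669 phi_2 = 1.3989
Solve by Cramer's rule:
  det = gamma(0)^2 - gamma(1)^2 = (2.2669)^2 - (-1.6788)^2 = 5.13883561 - 2.81836944 = 2.32046617
  phi_hat_1 = [gamma(1) gamma(0) - gamma(1) gamma(2)] / det = [(-1.6788)(2.2669) - (-1.6788)(1.3989)] / 2.32046617 = -1.4571984 / 2.32046617 = -0.628
  phi_hat_2 = [gamma(0) gamma(2) - gamma(1)^2] / det = [(2.2669)(1.3989) - (-1.6788)^2] / 2.32046617 = 0.35279697 / 2.32046617 = 0.152
So phi_hat = [-0.6280, 0.1520].
Therefore phi_hat_2 = 0.1520.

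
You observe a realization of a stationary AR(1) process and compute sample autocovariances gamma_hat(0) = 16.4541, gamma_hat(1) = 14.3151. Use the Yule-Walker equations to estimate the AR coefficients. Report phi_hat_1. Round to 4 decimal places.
\hat\phi_{1} = 0.8700

The Yule-Walker equations for an AR(p) process read, in matrix form,
  Gamma_p phi = r_p,   with   (Gamma_p)_{ij} = gamma(|i - j|),
                       (r_p)_i = gamma(i),   i,j = 1..p.
Substitute the sample gammas (Toeplitz matrix and right-hand side of size 1):
  Gamma_p = [[16.4541]]
  r_p     = [14.3151]
With p = 1 this is the single equation gamma(0) phi_1 = gamma(1):
  phi_hat_1 = gamma(1) / gamma(0) = 14.3151 / 16.4541 = 0.8700.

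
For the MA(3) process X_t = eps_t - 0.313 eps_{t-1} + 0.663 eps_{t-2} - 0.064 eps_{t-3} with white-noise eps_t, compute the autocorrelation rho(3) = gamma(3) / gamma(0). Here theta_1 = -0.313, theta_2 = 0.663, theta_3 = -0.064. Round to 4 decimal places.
\rho(3) = -0.0415

For an MA(q) process with theta_0 = 1, the autocovariance is
  gamma(k) = sigma^2 * sum_{i=0..q-k} theta_i * theta_{i+k},
and rho(k) = gamma(k) / gamma(0). Sigma^2 cancels.
  numerator   = (1)*(-0.064) = -0.064.
  denominator = (1)^2 + (-0.313)^2 + (0.663)^2 + (-0.064)^2 = 1.541634.
  rho(3) = -0.064 / 1.541634 = -0.0415.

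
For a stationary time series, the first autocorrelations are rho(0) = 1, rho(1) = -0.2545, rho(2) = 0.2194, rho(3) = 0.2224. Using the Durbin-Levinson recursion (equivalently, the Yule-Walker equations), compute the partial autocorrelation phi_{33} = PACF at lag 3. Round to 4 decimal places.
\phi_{33} = 0.3420

The PACF at lag k is phi_{kk}, the last component of the solution
to the Yule-Walker system G_k phi = r_k where
  (G_k)_{ij} = rho(|i - j|), (r_k)_i = rho(i), i,j = 1..k.
Equivalently, Durbin-Levinson gives phi_{kk} iteratively:
  phi_{11} = rho(1)
  phi_{kk} = [rho(k) - sum_{j=1..k-1} phi_{k-1,j} rho(k-j)]
            / [1 - sum_{j=1..k-1} phi_{k-1,j} rho(j)],
  phi_{k,j} = phi_{k-1,j} - phi_{kk} phi_{k-1,k-j},  j = 1..k-1.
Step k = 1:
  phi_11 = rho(1) = -0.2545.
Step k = 2:
  phi_22 = [rho(2) - phi_11 rho(1)] / [1 - phi_11 rho(1)] = [0.2194 - (-0.2545)(-0.2545)] / [1 - (-0.2545)(-0.2545)]
         = 0.15462975 / 0.93522975 = 0.165339.
  Update: phi_21 = phi_11 - phi_22 phi_11 = -0.2545 - (0.165339)(-0.2545) = -0.212421.
Step k = 3:
  phi_33 = [rho(3) - phi_21 rho(2) - phi_22 rho(1)] / [1 - phi_21 rho(1) - phi_22 rho(2)]
    numerator   = 0.2224 - (-0.212421)(0.2194) - (0.165339)(-0.2545) = 0.31108395
    denominator = 1 - (-0.212421)(-0.2545) - (0.165339)(0.2194) = 0.90966346
  phi_33 = 0.31108395 / 0.90966346 = 0.342.
Therefore phi_{33} = 0.3420.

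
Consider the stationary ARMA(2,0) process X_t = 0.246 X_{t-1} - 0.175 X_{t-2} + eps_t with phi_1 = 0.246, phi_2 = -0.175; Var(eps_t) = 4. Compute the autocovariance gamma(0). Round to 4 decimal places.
\gamma(0) = 4.3155

Multiply the model equation by X_{t-k} and take expectations. With theta_0 = psi_0 = 1 and psi_j the MA(infinity) weights, this gives
  gamma(k) - sum_i phi_i gamma(k-i) = c_k,
  c_k = sigma^2 * sum_{j=k..q} theta_j psi_{j-k}   (c_k = 0 for k > q),
using gamma(-m) = gamma(m).
Pure AR (q = 0): c_0 = sigma^2 = 4, c_k = 0 for k >= 1.
Equations for k = 0, 1, 2 (AR order 2, c_2 = 0):
  (E0) gamma(0) = phi_1 gamma(1) + phi_2 gamma(2) + c_0
  (E1) gamma(1) = phi_1 gamma(0) + phi_2 gamma(1) + c_1
  (E2) gamma(2) = phi_1 gamma(1) + phi_2 gamma(0)
From (E1): gamma(1) = A gamma(0) + B with
  A = phi_1 / (1 - phi_2) = 0.246 / 1.175 = 0.209362,   B = c_1 / (1 - phi_2) = 0 / 1.175 = 0.
Insert (E2) into (E0): gamma(0) (1 - phi_2^2) = phi_1 (1 + phi_2) gamma(1) + c_0.
  phi_1 (1 + phi_2) = (0.246)(0.825) = 0.20295,   1 - phi_2^2 = 0.969375.
Replace gamma(1) by A gamma(0) + B and collect gamma(0):
  gamma(0) [0.969375 - (0.20295)(0.209362)] = c_0 = 4
  gamma(0) * 0.926885 = 4
  gamma(0) = 4 / 0.926885 = 4.31553.
Therefore gamma(0) = 4.3155 (to 4 decimal places).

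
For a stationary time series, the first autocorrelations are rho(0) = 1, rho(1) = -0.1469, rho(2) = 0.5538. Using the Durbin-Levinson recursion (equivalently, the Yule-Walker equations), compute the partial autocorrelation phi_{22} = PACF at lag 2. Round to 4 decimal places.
\phi_{22} = 0.5440

The PACF at lag k is phi_{kk}, the last component of the solution
to the Yule-Walker system G_k phi = r_k where
  (G_k)_{ij} = rho(|i - j|), (r_k)_i = rho(i), i,j = 1..k.
Equivalently, Durbin-Levinson gives phi_{kk} iteratively:
  phi_{11} = rho(1)
  phi_{kk} = [rho(k) - sum_{j=1..k-1} phi_{k-1,j} rho(k-j)]
            / [1 - sum_{j=1..k-1} phi_{k-1,j} rho(j)],
  phi_{k,j} = phi_{k-1,j} - phi_{kk} phi_{k-1,k-j},  j = 1..k-1.
Step k = 1:
  phi_11 = rho(1) = -0.1469.
Step k = 2:
  phi_22 = [rho(2) - phi_11 rho(1)] / [1 - phi_11 rho(1)] = [0.5538 - (-0.1469)(-0.1469)] / [1 - (-0.1469)(-0.1469)]
         = 0.53222039 / 0.97842039 = 0.544.
Therefore phi_{22} = 0.5440.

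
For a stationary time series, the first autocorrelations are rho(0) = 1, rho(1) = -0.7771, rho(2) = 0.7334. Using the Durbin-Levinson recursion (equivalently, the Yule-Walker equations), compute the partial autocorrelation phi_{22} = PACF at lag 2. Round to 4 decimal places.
\phi_{22} = 0.3270

The PACF at lag k is phi_{kk}, the last component of the solution
to the Yule-Walker system G_k phi = r_k where
  (G_k)_{ij} = rho(|i - j|), (r_k)_i = rho(i), i,j = 1..k.
Equivalently, Durbin-Levinson gives phi_{kk} iteratively:
  phi_{11} = rho(1)
  phi_{kk} = [rho(k) - sum_{j=1..k-1} phi_{k-1,j} rho(k-j)]
            / [1 - sum_{j=1..k-1} phi_{k-1,j} rho(j)],
  phi_{k,j} = phi_{k-1,j} - phi_{kk} phi_{k-1,k-j},  j = 1..k-1.
Step k = 1:
  phi_11 = rho(1) = -0.7771.
Step k = 2:
  phi_22 = [rho(2) - phi_11 rho(1)] / [1 - phi_11 rho(1)] = [0.7334 - (-0.7771)(-0.7771)] / [1 - (-0.7771)(-0.7771)]
         = 0.12951559 / 0.39611559 = 0.327.
Therefore phi_{22} = 0.3270.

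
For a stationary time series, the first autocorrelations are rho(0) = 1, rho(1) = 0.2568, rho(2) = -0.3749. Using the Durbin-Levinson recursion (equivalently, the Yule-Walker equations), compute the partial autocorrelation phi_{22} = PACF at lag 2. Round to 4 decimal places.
\phi_{22} = -0.4720

The PACF at lag k is phi_{kk}, the last component of the solution
to the Yule-Walker system G_k phi = r_k where
  (G_k)_{ij} = rho(|i - j|), (r_k)_i = rho(i), i,j = 1..k.
Equivalently, Durbin-Levinson gives phi_{kk} iteratively:
  phi_{11} = rho(1)
  phi_{kk} = [rho(k) - sum_{j=1..k-1} phi_{k-1,j} rho(k-j)]
            / [1 - sum_{j=1..k-1} phi_{k-1,j} rho(j)],
  phi_{k,j} = phi_{k-1,j} - phi_{kk} phi_{k-1,k-j},  j = 1..k-1.
Step k = 1:
  phi_11 = rho(1) = 0.2568.
Step k = 2:
  phi_22 = [rho(2) - phi_11 rho(1)] / [1 - phi_11 rho(1)] = [-0.3749 - (0.2568)(0.2568)] / [1 - (0.2568)(0.2568)]
         = -0.44084624 / 0.93405376 = -0.472.
Therefore phi_{22} = -0.4720.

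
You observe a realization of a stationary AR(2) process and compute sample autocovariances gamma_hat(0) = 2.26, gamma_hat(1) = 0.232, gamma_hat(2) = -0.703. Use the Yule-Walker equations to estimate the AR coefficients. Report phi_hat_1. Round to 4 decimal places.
\hat\phi_{1} = 0.1360

The Yule-Walker equations for an AR(p) process read, in matrix form,
  Gamma_p phi = r_p,   with   (Gamma_p)_{ij} = gamma(|i - j|),
                       (r_p)_i = gamma(i),   i,j = 1..p.
Substitute the sample gammas (Toeplitz matrix and right-hand side of size 2):
  Gamma_p = [[2.26, 0.232], [0.232, 2.26]]
  r_p     = [0.232, -0.703]
Written out:
  2.26 phi_1 + 0.232 phi_2 = 0.232
  0.232 phi_1 + 2.26 phi_2 = -0.703
Solve by Cramer's rule:
  det = gamma(0)^2 - gamma(1)^2 = (2.26)^2 - (0.232)^2 = 5.1076 - 0.053824 = 5.053776
  phi_hat_1 = [gamma(1) gamma(0) - gamma(1) gamma(2)] / det = [(0.232)(2.26) - (0.232)(-0.703)] / 5.053776 = 0.687416 / 5.053776 = 0.136
  phi_hat_2 = [gamma(0) gamma(2) - gamma(1)^2] / det = [(2.26)(-0.703) - (0.232)^2] / 5.053776 = -1.642604 / 5.053776 = -0.325
So phi_hat = [0.1360, -0.3250].
Therefore phi_hat_1 = 0.1360.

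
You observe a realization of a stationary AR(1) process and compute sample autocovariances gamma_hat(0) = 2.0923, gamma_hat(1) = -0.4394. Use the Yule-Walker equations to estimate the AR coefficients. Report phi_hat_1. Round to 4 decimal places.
\hat\phi_{1} = -0.2100

The Yule-Walker equations for an AR(p) process read, in matrix form,
  Gamma_p phi = r_p,   with   (Gamma_p)_{ij} = gamma(|i - j|),
                       (r_p)_i = gamma(i),   i,j = 1..p.
Substitute the sample gammas (Toeplitz matrix and right-hand side of size 1):
  Gamma_p = [[2.0923]]
  r_p     = [-0.4394]
With p = 1 this is the single equation gamma(0) phi_1 = gamma(1):
  phi_hat_1 = gamma(1) / gamma(0) = -0.4394 / 2.0923 = -0.2100.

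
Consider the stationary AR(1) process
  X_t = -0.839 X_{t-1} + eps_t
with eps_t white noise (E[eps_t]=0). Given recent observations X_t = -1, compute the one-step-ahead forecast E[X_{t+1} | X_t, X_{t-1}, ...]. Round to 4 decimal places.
E[X_{t+1} \mid \mathcal F_t] = 0.8390

For an AR(p) model X_t = c + sum_i phi_i X_{t-i} + eps_t, the
one-step-ahead conditional mean is
  E[X_{t+1} | X_t, ...] = c + sum_i phi_i X_{t+1-i}.
Substitute known values:
  E[X_{t+1} | ...] = (-0.839) * (-1)
                   = 0.8390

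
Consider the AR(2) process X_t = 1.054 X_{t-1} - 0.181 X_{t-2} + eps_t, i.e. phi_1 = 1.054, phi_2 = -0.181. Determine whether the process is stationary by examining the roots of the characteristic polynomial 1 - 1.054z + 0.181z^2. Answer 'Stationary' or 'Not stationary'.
\text{Stationary}

The AR(p) characteristic polynomial is P(z) = 1 - 1.054z + 0.181z^2.
Stationarity requires all roots to lie outside the unit circle, i.e. |z| > 1 for every root.
Set 1 + (-1.054) z + (0.181) z^2 = 0, i.e. a z^2 + b z + c = 0 with a = 0.181, b = -1.054, c = 1.
Discriminant D = b^2 - 4ac = (-1.054)^2 - 4*(0.181)*1 = 1.110916 - (0.724) = 0.386916.
D >= 0, so the roots are real: z = (-b +/- sqrt(D)) / (2a) = (1.054 +/- 0.622026) / (0.362).
  z_1 = (1.054 + 0.622026) / (0.362) = 4.6299,   |z_1| = 4.6299.
  z_2 = (1.054 - 0.622026) / (0.362) = 1.1933,   |z_2| = 1.1933.
Moduli of all roots: 4.6299, 1.1933.
All moduli strictly greater than 1? Yes.
Verdict: Stationary.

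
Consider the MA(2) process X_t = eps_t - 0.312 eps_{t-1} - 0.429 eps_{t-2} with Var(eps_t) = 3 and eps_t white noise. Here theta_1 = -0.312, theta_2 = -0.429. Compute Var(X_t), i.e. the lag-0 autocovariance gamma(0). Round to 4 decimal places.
\gamma(0) = 3.8442

For an MA(q) process X_t = eps_t + sum_i theta_i eps_{t-i} with
Var(eps_t) = sigma^2, the variance is
  gamma(0) = sigma^2 * (1 + sum_i theta_i^2).
  sum_i theta_i^2 = (-0.312)^2 + (-0.429)^2 = 0.097344 + 0.184041 = 0.281385.
  gamma(0) = 3 * (1 + 0.281385) = 3 * 1.281385 = 3.844155, which rounds to 3.8442.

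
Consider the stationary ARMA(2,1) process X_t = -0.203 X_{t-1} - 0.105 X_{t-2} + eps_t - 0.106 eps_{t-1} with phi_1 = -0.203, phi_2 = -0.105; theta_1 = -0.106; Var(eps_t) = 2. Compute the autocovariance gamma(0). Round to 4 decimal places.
\gamma(0) = 2.1980

Multiply the model equation by X_{t-k} and take expectations. With theta_0 = psi_0 = 1 and psi_j the MA(infinity) weights, this gives
  gamma(k) - sum_i phi_i gamma(k-i) = c_k,
  c_k = sigma^2 * sum_{j=k..q} theta_j psi_{j-k}   (c_k = 0 for k > q),
using gamma(-m) = gamma(m).
psi-weights needed (psi_j = theta_j + sum_i phi_i psi_{j-i}):
  psi_1 = theta_1 + phi_1 = -0.106 + (-0.203) = -0.309
Right-hand sides:
  c_0 = sigma^2 (1 + theta_1 psi_1) = 2 * (1 + (-0.106)(-0.309)) = 2 * 1.032754 = 2.065508
  c_1 = sigma^2 theta_1 = 2 * (-0.106) = -0.212
  c_2 = 0
Equations for k = 0, 1, 2 (AR order 2, c_2 = 0):
  (E0) gamma(0) = phi_1 gamma(1) + phi_2 gamma(2) + c_0
  (E1) gamma(1) = phi_1 gamma(0) + phi_2 gamma(1) + c_1
  (E2) gamma(2) = phi_1 gamma(1) + phi_2 gamma(0)
From (E1): gamma(1) = A gamma(0) + B with
  A = phi_1 / (1 - phi_2) = -0.203 / 1.105 = -0.18371,   B = c_1 / (1 - phi_2) = -0.212 / 1.105 = -0.191855.
Insert (E2) into (E0): gamma(0) (1 - phi_2^2) = phi_1 (1 + phi_2) gamma(1) + c_0.
  phi_1 (1 + phi_2) = (-0.203)(0.895) = -0.181685,   1 - phi_2^2 = 0.988975.
Replace gamma(1) by A gamma(0) + B and collect gamma(0):
  gamma(0) [0.988975 - (-0.181685)(-0.18371)] = (-0.181685)(-0.191855) + 2.065508
  gamma(0) * 0.955598 = 2.100365
  gamma(0) = 2.100365 / 0.955598 = 2.19796.
Therefore gamma(0) = 2.1980 (to 4 decimal places).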